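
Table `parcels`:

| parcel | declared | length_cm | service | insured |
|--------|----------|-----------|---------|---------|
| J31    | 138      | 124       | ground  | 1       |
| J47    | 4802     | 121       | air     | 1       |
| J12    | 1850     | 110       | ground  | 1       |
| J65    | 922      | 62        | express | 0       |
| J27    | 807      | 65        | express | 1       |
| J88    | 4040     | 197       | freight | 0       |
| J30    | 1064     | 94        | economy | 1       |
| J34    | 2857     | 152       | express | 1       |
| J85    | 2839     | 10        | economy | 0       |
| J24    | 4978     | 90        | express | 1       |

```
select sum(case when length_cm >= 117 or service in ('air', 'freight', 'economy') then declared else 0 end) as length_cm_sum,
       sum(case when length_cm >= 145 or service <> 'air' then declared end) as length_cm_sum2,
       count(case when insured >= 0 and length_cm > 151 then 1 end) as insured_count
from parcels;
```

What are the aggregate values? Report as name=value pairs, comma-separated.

length_cm_sum=15740, length_cm_sum2=19495, insured_count=2

[length_cm_sum: length_cm >= 117 or service in ('air', 'freight', 'economy')]
parcel=J31: ✓ → 138
parcel=J47: ✓ → 4802
parcel=J12: ✗
parcel=J65: ✗
parcel=J27: ✗
parcel=J88: ✓ → 4040
parcel=J30: ✓ → 1064
parcel=J34: ✓ → 2857
parcel=J85: ✓ → 2839
parcel=J24: ✗
length_cm_sum = 138 + 4802 + 4040 + 1064 + 2857 + 2839 = 15740
—
[length_cm_sum2: length_cm >= 145 or service <> 'air']
parcel=J31: ✓ → 138
parcel=J47: ✗
parcel=J12: ✓ → 1850
parcel=J65: ✓ → 922
parcel=J27: ✓ → 807
parcel=J88: ✓ → 4040
parcel=J30: ✓ → 1064
parcel=J34: ✓ → 2857
parcel=J85: ✓ → 2839
parcel=J24: ✓ → 4978
length_cm_sum2 = 138 + 1850 + 922 + 807 + 4040 + 1064 + 2857 + 2839 + 4978 = 19495
—
[insured_count: insured >= 0 and length_cm > 151]
parcel=J31: ✗
parcel=J47: ✗
parcel=J12: ✗
parcel=J65: ✗
parcel=J27: ✗
parcel=J88: ✓ → 1
parcel=J30: ✗
parcel=J34: ✓ → 1
parcel=J85: ✗
parcel=J24: ✗
insured_count = COUNT(1, 1) = 2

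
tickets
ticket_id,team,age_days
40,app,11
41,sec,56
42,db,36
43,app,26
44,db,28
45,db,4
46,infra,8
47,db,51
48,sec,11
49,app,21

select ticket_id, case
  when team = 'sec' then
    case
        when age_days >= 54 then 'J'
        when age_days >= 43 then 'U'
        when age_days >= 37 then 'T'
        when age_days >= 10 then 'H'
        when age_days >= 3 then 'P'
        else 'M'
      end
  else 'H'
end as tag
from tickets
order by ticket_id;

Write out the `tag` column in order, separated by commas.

H, J, H, H, H, H, H, H, H, H

ticket_id=40: team='app' → outer ELSE → H
ticket_id=41: team='sec' → inner[age_days >= 54] → J
ticket_id=42: team='db' → outer ELSE → H
ticket_id=43: team='app' → outer ELSE → H
ticket_id=44: team='db' → outer ELSE → H
ticket_id=45: team='db' → outer ELSE → H
ticket_id=46: team='infra' → outer ELSE → H
ticket_id=47: team='db' → outer ELSE → H
ticket_id=48: team='sec' → inner[age_days >= 10] → H
ticket_id=49: team='app' → outer ELSE → H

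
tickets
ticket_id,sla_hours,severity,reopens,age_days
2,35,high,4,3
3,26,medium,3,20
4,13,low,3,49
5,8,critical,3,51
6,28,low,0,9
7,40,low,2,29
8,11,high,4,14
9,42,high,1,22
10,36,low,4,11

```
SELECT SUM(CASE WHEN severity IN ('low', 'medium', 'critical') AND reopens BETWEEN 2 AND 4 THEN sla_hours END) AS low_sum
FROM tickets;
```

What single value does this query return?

ticket_id=2: ✗
ticket_id=3: ✓ → 26
ticket_id=4: ✓ → 13
ticket_id=5: ✓ → 8
ticket_id=6: ✗
ticket_id=7: ✓ → 40
ticket_id=8: ✗
ticket_id=9: ✗
ticket_id=10: ✓ → 36
low_sum = 26 + 13 + 8 + 40 + 36 = 123

123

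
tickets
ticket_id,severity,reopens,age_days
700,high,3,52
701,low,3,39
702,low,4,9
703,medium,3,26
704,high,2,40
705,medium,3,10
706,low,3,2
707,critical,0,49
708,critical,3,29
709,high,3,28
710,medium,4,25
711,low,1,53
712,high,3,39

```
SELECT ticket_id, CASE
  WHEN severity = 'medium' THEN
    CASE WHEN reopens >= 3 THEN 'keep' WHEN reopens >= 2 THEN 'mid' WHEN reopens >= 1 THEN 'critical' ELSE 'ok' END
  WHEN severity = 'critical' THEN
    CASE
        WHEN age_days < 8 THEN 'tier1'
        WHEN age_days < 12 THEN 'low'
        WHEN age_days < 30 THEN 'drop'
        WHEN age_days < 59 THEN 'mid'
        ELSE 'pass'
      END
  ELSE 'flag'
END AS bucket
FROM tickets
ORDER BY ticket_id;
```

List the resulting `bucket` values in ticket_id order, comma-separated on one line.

ticket_id=700: severity='high' → outer ELSE → flag
ticket_id=701: severity='low' → outer ELSE → flag
ticket_id=702: severity='low' → outer ELSE → flag
ticket_id=703: severity='medium' → inner[reopens >= 3] → keep
ticket_id=704: severity='high' → outer ELSE → flag
ticket_id=705: severity='medium' → inner[reopens >= 3] → keep
ticket_id=706: severity='low' → outer ELSE → flag
ticket_id=707: severity='critical' → inner[age_days < 59] → mid
ticket_id=708: severity='critical' → inner[age_days < 30] → drop
ticket_id=709: severity='high' → outer ELSE → flag
ticket_id=710: severity='medium' → inner[reopens >= 3] → keep
ticket_id=711: severity='low' → outer ELSE → flag
ticket_id=712: severity='high' → outer ELSE → flag

flag, flag, flag, keep, flag, keep, flag, mid, drop, flag, keep, flag, flag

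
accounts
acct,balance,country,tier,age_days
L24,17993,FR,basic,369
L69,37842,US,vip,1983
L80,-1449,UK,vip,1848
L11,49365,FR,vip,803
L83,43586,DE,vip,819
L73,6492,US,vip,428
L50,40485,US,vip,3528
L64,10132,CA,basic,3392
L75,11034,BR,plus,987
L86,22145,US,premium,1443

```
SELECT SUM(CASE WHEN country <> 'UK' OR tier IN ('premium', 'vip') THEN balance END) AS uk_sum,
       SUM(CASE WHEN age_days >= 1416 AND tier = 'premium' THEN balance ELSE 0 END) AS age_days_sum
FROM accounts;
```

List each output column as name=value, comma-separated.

[uk_sum: country <> 'UK' OR tier IN ('premium', 'vip')]
acct=L24: ✓ → 17993
acct=L69: ✓ → 37842
acct=L80: ✓ → -1449
acct=L11: ✓ → 49365
acct=L83: ✓ → 43586
acct=L73: ✓ → 6492
acct=L50: ✓ → 40485
acct=L64: ✓ → 10132
acct=L75: ✓ → 11034
acct=L86: ✓ → 22145
uk_sum = 17993 + 37842 + -1449 + 49365 + 43586 + 6492 + 40485 + 10132 + 11034 + 22145 = 237625
—
[age_days_sum: age_days >= 1416 AND tier = 'premium']
acct=L24: ✗
acct=L69: ✗
acct=L80: ✗
acct=L11: ✗
acct=L83: ✗
acct=L73: ✗
acct=L50: ✗
acct=L64: ✗
acct=L75: ✗
acct=L86: ✓ → 22145
age_days_sum = 22145

uk_sum=237625, age_days_sum=22145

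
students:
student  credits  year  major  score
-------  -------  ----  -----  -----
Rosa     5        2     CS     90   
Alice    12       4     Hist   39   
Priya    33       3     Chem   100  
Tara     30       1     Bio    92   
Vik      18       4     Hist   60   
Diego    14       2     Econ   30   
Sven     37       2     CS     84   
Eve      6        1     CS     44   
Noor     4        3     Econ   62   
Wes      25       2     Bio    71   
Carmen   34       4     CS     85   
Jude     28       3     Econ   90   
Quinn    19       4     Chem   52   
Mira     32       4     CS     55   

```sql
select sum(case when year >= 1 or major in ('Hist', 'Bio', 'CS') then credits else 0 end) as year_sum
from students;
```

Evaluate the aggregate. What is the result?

student=Rosa: ✓ → 5
student=Alice: ✓ → 12
student=Priya: ✓ → 33
student=Tara: ✓ → 30
student=Vik: ✓ → 18
student=Diego: ✓ → 14
student=Sven: ✓ → 37
student=Eve: ✓ → 6
student=Noor: ✓ → 4
student=Wes: ✓ → 25
student=Carmen: ✓ → 34
student=Jude: ✓ → 28
student=Quinn: ✓ → 19
student=Mira: ✓ → 32
year_sum = 5 + 12 + 33 + 30 + 18 + 14 + 37 + 6 + 4 + 25 + 34 + 28 + 19 + 32 = 297

297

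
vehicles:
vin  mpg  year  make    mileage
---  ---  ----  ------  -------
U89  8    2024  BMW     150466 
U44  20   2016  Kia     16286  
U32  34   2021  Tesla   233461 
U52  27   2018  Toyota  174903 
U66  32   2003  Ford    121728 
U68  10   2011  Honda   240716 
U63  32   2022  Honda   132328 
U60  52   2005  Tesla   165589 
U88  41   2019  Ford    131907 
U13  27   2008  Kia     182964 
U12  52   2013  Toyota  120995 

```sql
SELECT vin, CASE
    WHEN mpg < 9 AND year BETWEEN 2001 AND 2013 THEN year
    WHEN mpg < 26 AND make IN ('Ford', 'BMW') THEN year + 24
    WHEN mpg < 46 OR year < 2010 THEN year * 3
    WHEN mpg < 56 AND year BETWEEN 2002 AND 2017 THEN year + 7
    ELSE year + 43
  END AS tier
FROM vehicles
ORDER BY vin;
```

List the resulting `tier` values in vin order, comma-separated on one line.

2020, 6024, 6063, 6048, 6054, 6015, 6066, 6009, 6033, 6057, 2048

vin=U12: mpg < 56 AND year BETWEEN 2002 AND 2017 → 2020
vin=U13: mpg < 46 OR year < 2010 → 6024
vin=U32: mpg < 46 OR year < 2010 → 6063
vin=U44: mpg < 46 OR year < 2010 → 6048
vin=U52: mpg < 46 OR year < 2010 → 6054
vin=U60: mpg < 46 OR year < 2010 → 6015
vin=U63: mpg < 46 OR year < 2010 → 6066
vin=U66: mpg < 46 OR year < 2010 → 6009
vin=U68: mpg < 46 OR year < 2010 → 6033
vin=U88: mpg < 46 OR year < 2010 → 6057
vin=U89: mpg < 26 AND make IN ('Ford', 'BMW') → 2048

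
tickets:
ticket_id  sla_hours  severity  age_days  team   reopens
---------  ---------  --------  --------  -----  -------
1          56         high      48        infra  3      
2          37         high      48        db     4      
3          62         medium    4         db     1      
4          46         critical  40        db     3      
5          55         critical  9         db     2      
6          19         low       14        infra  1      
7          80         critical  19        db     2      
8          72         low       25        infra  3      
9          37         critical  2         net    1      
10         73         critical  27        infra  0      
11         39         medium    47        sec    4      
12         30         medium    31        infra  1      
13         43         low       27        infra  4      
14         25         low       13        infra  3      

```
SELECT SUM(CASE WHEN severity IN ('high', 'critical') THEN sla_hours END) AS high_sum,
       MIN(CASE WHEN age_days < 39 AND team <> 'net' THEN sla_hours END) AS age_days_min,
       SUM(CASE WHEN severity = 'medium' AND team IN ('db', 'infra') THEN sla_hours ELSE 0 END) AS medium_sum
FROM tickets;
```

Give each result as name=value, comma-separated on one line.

high_sum=384, age_days_min=19, medium_sum=92

[high_sum: severity IN ('high', 'critical')]
ticket_id=1: ✓ → 56
ticket_id=2: ✓ → 37
ticket_id=3: ✗
ticket_id=4: ✓ → 46
ticket_id=5: ✓ → 55
ticket_id=6: ✗
ticket_id=7: ✓ → 80
ticket_id=8: ✗
ticket_id=9: ✓ → 37
ticket_id=10: ✓ → 73
ticket_id=11: ✗
ticket_id=12: ✗
ticket_id=13: ✗
ticket_id=14: ✗
high_sum = 56 + 37 + 46 + 55 + 80 + 37 + 73 = 384
—
[age_days_min: age_days < 39 AND team <> 'net']
ticket_id=1: ✗
ticket_id=2: ✗
ticket_id=3: ✓ → 62
ticket_id=4: ✗
ticket_id=5: ✓ → 55
ticket_id=6: ✓ → 19
ticket_id=7: ✓ → 80
ticket_id=8: ✓ → 72
ticket_id=9: ✗
ticket_id=10: ✓ → 73
ticket_id=11: ✗
ticket_id=12: ✓ → 30
ticket_id=13: ✓ → 43
ticket_id=14: ✓ → 25
age_days_min = MIN(62, 55, 19, 80, 72, 73, 30, 43, 25) = 19
—
[medium_sum: severity = 'medium' AND team IN ('db', 'infra')]
ticket_id=1: ✗
ticket_id=2: ✗
ticket_id=3: ✓ → 62
ticket_id=4: ✗
ticket_id=5: ✗
ticket_id=6: ✗
ticket_id=7: ✗
ticket_id=8: ✗
ticket_id=9: ✗
ticket_id=10: ✗
ticket_id=11: ✗
ticket_id=12: ✓ → 30
ticket_id=13: ✗
ticket_id=14: ✗
medium_sum = 62 + 30 = 92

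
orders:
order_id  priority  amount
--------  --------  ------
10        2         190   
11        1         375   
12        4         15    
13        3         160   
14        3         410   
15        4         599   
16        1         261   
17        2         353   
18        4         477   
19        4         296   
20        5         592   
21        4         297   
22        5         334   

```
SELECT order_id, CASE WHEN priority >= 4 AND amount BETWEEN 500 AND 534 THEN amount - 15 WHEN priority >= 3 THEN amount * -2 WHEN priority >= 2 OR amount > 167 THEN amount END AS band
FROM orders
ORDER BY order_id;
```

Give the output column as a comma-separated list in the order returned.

order_id=10: priority >= 2 OR amount > 167 → 190
order_id=11: priority >= 2 OR amount > 167 → 375
order_id=12: priority >= 3 → -30
order_id=13: priority >= 3 → -320
order_id=14: priority >= 3 → -820
order_id=15: priority >= 3 → -1198
order_id=16: priority >= 2 OR amount > 167 → 261
order_id=17: priority >= 2 OR amount > 167 → 353
order_id=18: priority >= 3 → -954
order_id=19: priority >= 3 → -592
order_id=20: priority >= 3 → -1184
order_id=21: priority >= 3 → -594
order_id=22: priority >= 3 → -668

190, 375, -30, -320, -820, -1198, 261, 353, -954, -592, -1184, -594, -668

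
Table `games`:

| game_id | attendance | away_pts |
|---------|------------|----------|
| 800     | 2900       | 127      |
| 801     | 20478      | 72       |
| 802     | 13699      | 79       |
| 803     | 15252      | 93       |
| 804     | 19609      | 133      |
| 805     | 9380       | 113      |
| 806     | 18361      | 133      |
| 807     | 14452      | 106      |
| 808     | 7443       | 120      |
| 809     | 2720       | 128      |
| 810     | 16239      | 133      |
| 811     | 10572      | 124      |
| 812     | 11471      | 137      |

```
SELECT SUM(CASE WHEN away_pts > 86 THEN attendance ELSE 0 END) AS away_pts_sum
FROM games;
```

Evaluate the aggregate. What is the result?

128399

game_id=800: ✓ → 2900
game_id=801: ✗
game_id=802: ✗
game_id=803: ✓ → 15252
game_id=804: ✓ → 19609
game_id=805: ✓ → 9380
game_id=806: ✓ → 18361
game_id=807: ✓ → 14452
game_id=808: ✓ → 7443
game_id=809: ✓ → 2720
game_id=810: ✓ → 16239
game_id=811: ✓ → 10572
game_id=812: ✓ → 11471
away_pts_sum = 2900 + 15252 + 19609 + 9380 + 18361 + 14452 + 7443 + 2720 + 16239 + 10572 + 11471 = 128399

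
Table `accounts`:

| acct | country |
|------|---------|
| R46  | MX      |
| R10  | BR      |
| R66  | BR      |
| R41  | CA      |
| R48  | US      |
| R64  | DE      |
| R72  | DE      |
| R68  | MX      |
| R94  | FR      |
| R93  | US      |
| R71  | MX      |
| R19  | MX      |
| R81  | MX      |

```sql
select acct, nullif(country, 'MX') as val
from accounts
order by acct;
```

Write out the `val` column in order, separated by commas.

acct=R10: country=BR vs MX: differ → BR
acct=R19: country=MX vs MX: equal → NULL
acct=R41: country=CA vs MX: differ → CA
acct=R46: country=MX vs MX: equal → NULL
acct=R48: country=US vs MX: differ → US
acct=R64: country=DE vs MX: differ → DE
acct=R66: country=BR vs MX: differ → BR
acct=R68: country=MX vs MX: equal → NULL
acct=R71: country=MX vs MX: equal → NULL
acct=R72: country=DE vs MX: differ → DE
acct=R81: country=MX vs MX: equal → NULL
acct=R93: country=US vs MX: differ → US
acct=R94: country=FR vs MX: differ → FR

BR, NULL, CA, NULL, US, DE, BR, NULL, NULL, DE, NULL, US, FR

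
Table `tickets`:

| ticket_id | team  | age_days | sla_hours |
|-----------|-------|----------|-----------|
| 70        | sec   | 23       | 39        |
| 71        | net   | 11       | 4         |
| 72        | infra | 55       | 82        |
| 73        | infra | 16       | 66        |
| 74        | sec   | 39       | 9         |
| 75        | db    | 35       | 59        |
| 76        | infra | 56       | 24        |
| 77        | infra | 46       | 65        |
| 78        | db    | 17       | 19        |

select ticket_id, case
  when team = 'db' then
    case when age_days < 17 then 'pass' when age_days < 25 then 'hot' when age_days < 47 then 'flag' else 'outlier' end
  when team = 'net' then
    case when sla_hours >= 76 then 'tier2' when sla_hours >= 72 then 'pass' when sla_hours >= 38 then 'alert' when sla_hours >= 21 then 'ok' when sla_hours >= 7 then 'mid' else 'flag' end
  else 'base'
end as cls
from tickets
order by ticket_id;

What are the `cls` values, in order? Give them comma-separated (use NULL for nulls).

base, flag, base, base, base, flag, base, base, hot

ticket_id=70: team='sec' → outer ELSE → base
ticket_id=71: team='net' → inner[ELSE] → flag
ticket_id=72: team='infra' → outer ELSE → base
ticket_id=73: team='infra' → outer ELSE → base
ticket_id=74: team='sec' → outer ELSE → base
ticket_id=75: team='db' → inner[age_days < 47] → flag
ticket_id=76: team='infra' → outer ELSE → base
ticket_id=77: team='infra' → outer ELSE → base
ticket_id=78: team='db' → inner[age_days < 25] → hot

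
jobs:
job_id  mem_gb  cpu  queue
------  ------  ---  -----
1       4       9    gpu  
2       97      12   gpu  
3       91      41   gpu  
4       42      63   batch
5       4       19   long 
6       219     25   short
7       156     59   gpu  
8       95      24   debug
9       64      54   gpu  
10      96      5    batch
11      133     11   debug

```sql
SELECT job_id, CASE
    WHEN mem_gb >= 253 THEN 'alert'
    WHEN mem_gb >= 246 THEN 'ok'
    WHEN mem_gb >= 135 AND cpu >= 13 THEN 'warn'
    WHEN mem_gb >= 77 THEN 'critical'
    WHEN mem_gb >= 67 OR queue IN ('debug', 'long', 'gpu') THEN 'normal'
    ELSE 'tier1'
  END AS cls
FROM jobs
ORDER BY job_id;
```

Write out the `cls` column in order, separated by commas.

job_id=1: mem_gb >= 67 OR queue IN ('debug', 'long', 'gpu') → normal
job_id=2: mem_gb >= 77 → critical
job_id=3: mem_gb >= 77 → critical
job_id=4: ELSE → tier1
job_id=5: mem_gb >= 67 OR queue IN ('debug', 'long', 'gpu') → normal
job_id=6: mem_gb >= 135 AND cpu >= 13 → warn
job_id=7: mem_gb >= 135 AND cpu >= 13 → warn
job_id=8: mem_gb >= 77 → critical
job_id=9: mem_gb >= 67 OR queue IN ('debug', 'long', 'gpu') → normal
job_id=10: mem_gb >= 77 → critical
job_id=11: mem_gb >= 77 → critical

normal, critical, critical, tier1, normal, warn, warn, critical, normal, critical, critical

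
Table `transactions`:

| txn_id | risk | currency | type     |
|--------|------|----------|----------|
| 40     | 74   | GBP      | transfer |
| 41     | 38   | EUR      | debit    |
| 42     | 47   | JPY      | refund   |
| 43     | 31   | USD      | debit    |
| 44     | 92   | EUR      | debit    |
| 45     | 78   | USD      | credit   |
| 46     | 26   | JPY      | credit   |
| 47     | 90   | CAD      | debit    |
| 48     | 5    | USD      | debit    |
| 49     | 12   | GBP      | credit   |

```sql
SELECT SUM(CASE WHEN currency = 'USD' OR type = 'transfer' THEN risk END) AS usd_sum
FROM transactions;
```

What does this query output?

txn_id=40: ✓ → 74
txn_id=41: ✗
txn_id=42: ✗
txn_id=43: ✓ → 31
txn_id=44: ✗
txn_id=45: ✓ → 78
txn_id=46: ✗
txn_id=47: ✗
txn_id=48: ✓ → 5
txn_id=49: ✗
usd_sum = 74 + 31 + 78 + 5 = 188

188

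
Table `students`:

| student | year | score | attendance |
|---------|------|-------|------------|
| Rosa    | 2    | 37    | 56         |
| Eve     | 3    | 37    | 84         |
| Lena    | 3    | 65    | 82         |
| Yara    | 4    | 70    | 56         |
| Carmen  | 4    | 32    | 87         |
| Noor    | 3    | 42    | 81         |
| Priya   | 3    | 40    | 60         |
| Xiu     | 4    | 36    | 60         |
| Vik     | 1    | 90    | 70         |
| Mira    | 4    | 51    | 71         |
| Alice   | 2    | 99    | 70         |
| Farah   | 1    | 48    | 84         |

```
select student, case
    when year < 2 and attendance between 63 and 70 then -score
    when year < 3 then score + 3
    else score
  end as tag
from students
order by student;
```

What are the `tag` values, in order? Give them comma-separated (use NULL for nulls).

102, 32, 37, 51, 65, 51, 42, 40, 40, -90, 36, 70

student=Alice: year < 3 → 102
student=Carmen: ELSE → 32
student=Eve: ELSE → 37
student=Farah: year < 3 → 51
student=Lena: ELSE → 65
student=Mira: ELSE → 51
student=Noor: ELSE → 42
student=Priya: ELSE → 40
student=Rosa: year < 3 → 40
student=Vik: year < 2 and attendance between 63 and 70 → -90
student=Xiu: ELSE → 36
student=Yara: ELSE → 70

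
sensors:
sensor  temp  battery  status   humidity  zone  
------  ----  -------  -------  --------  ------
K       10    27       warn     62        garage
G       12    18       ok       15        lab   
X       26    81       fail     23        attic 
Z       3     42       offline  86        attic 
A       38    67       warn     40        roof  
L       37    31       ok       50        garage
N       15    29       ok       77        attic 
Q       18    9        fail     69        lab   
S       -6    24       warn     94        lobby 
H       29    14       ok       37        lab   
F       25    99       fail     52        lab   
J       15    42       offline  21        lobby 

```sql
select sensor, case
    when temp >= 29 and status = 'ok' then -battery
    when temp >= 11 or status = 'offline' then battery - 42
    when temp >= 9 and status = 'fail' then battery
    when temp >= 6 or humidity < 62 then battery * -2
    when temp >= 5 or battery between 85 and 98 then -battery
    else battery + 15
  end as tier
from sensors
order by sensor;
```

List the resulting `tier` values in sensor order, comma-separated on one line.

25, 57, -24, -14, 0, -54, -31, -13, -33, 39, 39, 0

sensor=A: temp >= 11 or status = 'offline' → 25
sensor=F: temp >= 11 or status = 'offline' → 57
sensor=G: temp >= 11 or status = 'offline' → -24
sensor=H: temp >= 29 and status = 'ok' → -14
sensor=J: temp >= 11 or status = 'offline' → 0
sensor=K: temp >= 6 or humidity < 62 → -54
sensor=L: temp >= 29 and status = 'ok' → -31
sensor=N: temp >= 11 or status = 'offline' → -13
sensor=Q: temp >= 11 or status = 'offline' → -33
sensor=S: ELSE → 39
sensor=X: temp >= 11 or status = 'offline' → 39
sensor=Z: temp >= 11 or status = 'offline' → 0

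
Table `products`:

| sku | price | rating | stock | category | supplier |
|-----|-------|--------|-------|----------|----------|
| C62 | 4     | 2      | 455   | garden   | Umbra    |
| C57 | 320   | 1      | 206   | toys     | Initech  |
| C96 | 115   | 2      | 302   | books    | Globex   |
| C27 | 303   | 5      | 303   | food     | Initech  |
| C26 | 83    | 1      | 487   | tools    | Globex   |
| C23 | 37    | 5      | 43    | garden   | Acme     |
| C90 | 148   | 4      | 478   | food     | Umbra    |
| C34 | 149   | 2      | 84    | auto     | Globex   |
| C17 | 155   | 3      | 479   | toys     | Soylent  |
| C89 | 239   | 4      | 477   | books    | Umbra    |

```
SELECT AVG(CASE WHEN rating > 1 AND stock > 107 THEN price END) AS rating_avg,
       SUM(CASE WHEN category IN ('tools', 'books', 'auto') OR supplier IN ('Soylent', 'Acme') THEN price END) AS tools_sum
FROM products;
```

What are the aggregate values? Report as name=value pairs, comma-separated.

rating_avg=160.6666666667, tools_sum=778

[rating_avg: rating > 1 AND stock > 107]
sku=C62: ✓ → 4
sku=C57: ✗
sku=C96: ✓ → 115
sku=C27: ✓ → 303
sku=C26: ✗
sku=C23: ✗
sku=C90: ✓ → 148
sku=C34: ✗
sku=C17: ✓ → 155
sku=C89: ✓ → 239
rating_avg = (4 + 115 + 303 + 148 + 155 + 239) / 6 = 160.6666666667
—
[tools_sum: category IN ('tools', 'books', 'auto') OR supplier IN ('Soylent', 'Acme')]
sku=C62: ✗
sku=C57: ✗
sku=C96: ✓ → 115
sku=C27: ✗
sku=C26: ✓ → 83
sku=C23: ✓ → 37
sku=C90: ✗
sku=C34: ✓ → 149
sku=C17: ✓ → 155
sku=C89: ✓ → 239
tools_sum = 115 + 83 + 37 + 149 + 155 + 239 = 778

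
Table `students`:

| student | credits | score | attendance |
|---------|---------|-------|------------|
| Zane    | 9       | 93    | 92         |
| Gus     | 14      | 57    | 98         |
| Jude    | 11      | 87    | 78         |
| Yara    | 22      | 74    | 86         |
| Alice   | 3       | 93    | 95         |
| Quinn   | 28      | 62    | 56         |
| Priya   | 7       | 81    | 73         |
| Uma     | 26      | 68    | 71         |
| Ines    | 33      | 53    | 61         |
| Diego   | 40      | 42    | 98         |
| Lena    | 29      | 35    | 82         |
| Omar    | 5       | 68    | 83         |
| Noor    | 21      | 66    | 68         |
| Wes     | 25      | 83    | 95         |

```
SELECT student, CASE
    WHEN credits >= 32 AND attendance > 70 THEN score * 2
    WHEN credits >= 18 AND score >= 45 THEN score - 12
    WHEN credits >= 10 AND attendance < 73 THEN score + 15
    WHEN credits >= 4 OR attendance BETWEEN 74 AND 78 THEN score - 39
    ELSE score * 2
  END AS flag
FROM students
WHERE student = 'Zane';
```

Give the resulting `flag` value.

student = Zane: credits=9, score=93, attendance=92.
credits >= 32 AND attendance > 70 → false
credits >= 18 AND score >= 45 → false
credits >= 10 AND attendance < 73 → false
credits >= 4 OR attendance BETWEEN 74 AND 78 → true → 54

54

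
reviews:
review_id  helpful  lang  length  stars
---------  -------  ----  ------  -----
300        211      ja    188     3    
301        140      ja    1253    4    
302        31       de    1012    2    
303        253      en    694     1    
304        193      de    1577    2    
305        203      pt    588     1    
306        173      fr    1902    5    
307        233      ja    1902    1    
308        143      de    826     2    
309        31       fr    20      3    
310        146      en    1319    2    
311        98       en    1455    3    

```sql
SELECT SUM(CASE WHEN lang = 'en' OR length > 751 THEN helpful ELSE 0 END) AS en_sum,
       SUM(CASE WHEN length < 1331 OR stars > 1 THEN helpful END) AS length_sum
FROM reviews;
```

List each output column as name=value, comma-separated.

[en_sum: lang = 'en' OR length > 751]
review_id=300: ✗
review_id=301: ✓ → 140
review_id=302: ✓ → 31
review_id=303: ✓ → 253
review_id=304: ✓ → 193
review_id=305: ✗
review_id=306: ✓ → 173
review_id=307: ✓ → 233
review_id=308: ✓ → 143
review_id=309: ✗
review_id=310: ✓ → 146
review_id=311: ✓ → 98
en_sum = 140 + 31 + 253 + 193 + 173 + 233 + 143 + 146 + 98 = 1410
—
[length_sum: length < 1331 OR stars > 1]
review_id=300: ✓ → 211
review_id=301: ✓ → 140
review_id=302: ✓ → 31
review_id=303: ✓ → 253
review_id=304: ✓ → 193
review_id=305: ✓ → 203
review_id=306: ✓ → 173
review_id=307: ✗
review_id=308: ✓ → 143
review_id=309: ✓ → 31
review_id=310: ✓ → 146
review_id=311: ✓ → 98
length_sum = 211 + 140 + 31 + 253 + 193 + 203 + 173 + 143 + 31 + 146 + 98 = 1622

en_sum=1410, length_sum=1622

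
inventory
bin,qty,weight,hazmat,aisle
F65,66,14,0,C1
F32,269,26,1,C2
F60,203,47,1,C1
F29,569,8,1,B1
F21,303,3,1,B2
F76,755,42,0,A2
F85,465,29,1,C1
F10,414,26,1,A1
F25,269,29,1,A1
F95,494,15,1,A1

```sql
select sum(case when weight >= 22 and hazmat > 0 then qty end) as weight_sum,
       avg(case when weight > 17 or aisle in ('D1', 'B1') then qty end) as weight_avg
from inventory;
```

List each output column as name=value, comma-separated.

[weight_sum: weight >= 22 and hazmat > 0]
bin=F65: ✗
bin=F32: ✓ → 269
bin=F60: ✓ → 203
bin=F29: ✗
bin=F21: ✗
bin=F76: ✗
bin=F85: ✓ → 465
bin=F10: ✓ → 414
bin=F25: ✓ → 269
bin=F95: ✗
weight_sum = 269 + 203 + 465 + 414 + 269 = 1620
—
[weight_avg: weight > 17 or aisle in ('D1', 'B1')]
bin=F65: ✗
bin=F32: ✓ → 269
bin=F60: ✓ → 203
bin=F29: ✓ → 569
bin=F21: ✗
bin=F76: ✓ → 755
bin=F85: ✓ → 465
bin=F10: ✓ → 414
bin=F25: ✓ → 269
bin=F95: ✗
weight_avg = (269 + 203 + 569 + 755 + 465 + 414 + 269) / 7 = 420.5714285714

weight_sum=1620, weight_avg=420.5714285714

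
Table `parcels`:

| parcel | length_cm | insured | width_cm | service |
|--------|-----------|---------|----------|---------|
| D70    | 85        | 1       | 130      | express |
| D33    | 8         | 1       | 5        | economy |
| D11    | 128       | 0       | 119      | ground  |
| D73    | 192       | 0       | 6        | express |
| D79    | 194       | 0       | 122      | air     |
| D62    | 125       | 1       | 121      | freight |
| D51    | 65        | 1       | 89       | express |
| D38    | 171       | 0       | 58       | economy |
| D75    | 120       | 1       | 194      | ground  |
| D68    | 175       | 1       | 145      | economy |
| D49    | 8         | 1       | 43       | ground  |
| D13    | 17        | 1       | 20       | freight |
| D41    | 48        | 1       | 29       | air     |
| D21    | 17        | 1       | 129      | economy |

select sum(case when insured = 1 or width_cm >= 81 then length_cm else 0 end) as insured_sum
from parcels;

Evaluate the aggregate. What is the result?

990

parcel=D70: ✓ → 85
parcel=D33: ✓ → 8
parcel=D11: ✓ → 128
parcel=D73: ✗
parcel=D79: ✓ → 194
parcel=D62: ✓ → 125
parcel=D51: ✓ → 65
parcel=D38: ✗
parcel=D75: ✓ → 120
parcel=D68: ✓ → 175
parcel=D49: ✓ → 8
parcel=D13: ✓ → 17
parcel=D41: ✓ → 48
parcel=D21: ✓ → 17
insured_sum = 85 + 8 + 128 + 194 + 125 + 65 + 120 + 175 + 8 + 17 + 48 + 17 = 990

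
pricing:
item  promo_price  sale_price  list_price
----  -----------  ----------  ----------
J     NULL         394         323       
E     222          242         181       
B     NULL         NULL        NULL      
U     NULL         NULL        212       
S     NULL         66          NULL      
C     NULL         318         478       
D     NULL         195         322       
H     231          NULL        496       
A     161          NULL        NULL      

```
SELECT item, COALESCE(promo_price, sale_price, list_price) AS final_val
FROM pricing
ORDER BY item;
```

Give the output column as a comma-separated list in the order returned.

161, NULL, 318, 195, 222, 231, 394, 66, 212

item=A: promo_price=161 → 161
item=B: promo_price=NULL, sale_price=NULL, list_price=NULL (all NULL) → NULL
item=C: promo_price=NULL, sale_price=318 → 318
item=D: promo_price=NULL, sale_price=195 → 195
item=E: promo_price=222 → 222
item=H: promo_price=231 → 231
item=J: promo_price=NULL, sale_price=394 → 394
item=S: promo_price=NULL, sale_price=66 → 66
item=U: promo_price=NULL, sale_price=NULL, list_price=212 → 212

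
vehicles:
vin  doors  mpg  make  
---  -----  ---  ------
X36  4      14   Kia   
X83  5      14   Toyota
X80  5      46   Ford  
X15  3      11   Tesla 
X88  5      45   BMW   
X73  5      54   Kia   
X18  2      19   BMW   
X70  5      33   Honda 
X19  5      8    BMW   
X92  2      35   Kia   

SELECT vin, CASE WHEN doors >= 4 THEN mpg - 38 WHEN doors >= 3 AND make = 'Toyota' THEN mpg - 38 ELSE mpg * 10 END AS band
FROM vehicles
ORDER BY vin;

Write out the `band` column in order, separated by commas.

vin=X15: ELSE → 110
vin=X18: ELSE → 190
vin=X19: doors >= 4 → -30
vin=X36: doors >= 4 → -24
vin=X70: doors >= 4 → -5
vin=X73: doors >= 4 → 16
vin=X80: doors >= 4 → 8
vin=X83: doors >= 4 → -24
vin=X88: doors >= 4 → 7
vin=X92: ELSE → 350

110, 190, -30, -24, -5, 16, 8, -24, 7, 350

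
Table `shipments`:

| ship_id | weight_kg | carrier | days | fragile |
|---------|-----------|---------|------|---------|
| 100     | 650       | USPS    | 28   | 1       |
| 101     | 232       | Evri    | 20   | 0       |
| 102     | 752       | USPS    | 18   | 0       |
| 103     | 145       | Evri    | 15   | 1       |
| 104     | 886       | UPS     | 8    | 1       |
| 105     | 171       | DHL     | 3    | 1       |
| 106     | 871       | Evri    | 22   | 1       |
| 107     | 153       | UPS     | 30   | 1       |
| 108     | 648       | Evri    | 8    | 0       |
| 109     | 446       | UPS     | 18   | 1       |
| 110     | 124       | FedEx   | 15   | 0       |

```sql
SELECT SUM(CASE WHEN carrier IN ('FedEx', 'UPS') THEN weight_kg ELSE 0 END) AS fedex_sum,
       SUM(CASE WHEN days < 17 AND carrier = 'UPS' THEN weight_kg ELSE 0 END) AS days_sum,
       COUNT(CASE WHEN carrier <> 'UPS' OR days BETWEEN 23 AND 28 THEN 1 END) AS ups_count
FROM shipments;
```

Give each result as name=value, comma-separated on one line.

fedex_sum=1609, days_sum=886, ups_count=8

[fedex_sum: carrier IN ('FedEx', 'UPS')]
ship_id=100: ✗
ship_id=101: ✗
ship_id=102: ✗
ship_id=103: ✗
ship_id=104: ✓ → 886
ship_id=105: ✗
ship_id=106: ✗
ship_id=107: ✓ → 153
ship_id=108: ✗
ship_id=109: ✓ → 446
ship_id=110: ✓ → 124
fedex_sum = 886 + 153 + 446 + 124 = 1609
—
[days_sum: days < 17 AND carrier = 'UPS']
ship_id=100: ✗
ship_id=101: ✗
ship_id=102: ✗
ship_id=103: ✗
ship_id=104: ✓ → 886
ship_id=105: ✗
ship_id=106: ✗
ship_id=107: ✗
ship_id=108: ✗
ship_id=109: ✗
ship_id=110: ✗
days_sum = 886
—
[ups_count: carrier <> 'UPS' OR days BETWEEN 23 AND 28]
ship_id=100: ✓ → 1
ship_id=101: ✓ → 1
ship_id=102: ✓ → 1
ship_id=103: ✓ → 1
ship_id=104: ✗
ship_id=105: ✓ → 1
ship_id=106: ✓ → 1
ship_id=107: ✗
ship_id=108: ✓ → 1
ship_id=109: ✗
ship_id=110: ✓ → 1
ups_count = COUNT(1, 1, 1, 1, 1, 1, 1, 1) = 8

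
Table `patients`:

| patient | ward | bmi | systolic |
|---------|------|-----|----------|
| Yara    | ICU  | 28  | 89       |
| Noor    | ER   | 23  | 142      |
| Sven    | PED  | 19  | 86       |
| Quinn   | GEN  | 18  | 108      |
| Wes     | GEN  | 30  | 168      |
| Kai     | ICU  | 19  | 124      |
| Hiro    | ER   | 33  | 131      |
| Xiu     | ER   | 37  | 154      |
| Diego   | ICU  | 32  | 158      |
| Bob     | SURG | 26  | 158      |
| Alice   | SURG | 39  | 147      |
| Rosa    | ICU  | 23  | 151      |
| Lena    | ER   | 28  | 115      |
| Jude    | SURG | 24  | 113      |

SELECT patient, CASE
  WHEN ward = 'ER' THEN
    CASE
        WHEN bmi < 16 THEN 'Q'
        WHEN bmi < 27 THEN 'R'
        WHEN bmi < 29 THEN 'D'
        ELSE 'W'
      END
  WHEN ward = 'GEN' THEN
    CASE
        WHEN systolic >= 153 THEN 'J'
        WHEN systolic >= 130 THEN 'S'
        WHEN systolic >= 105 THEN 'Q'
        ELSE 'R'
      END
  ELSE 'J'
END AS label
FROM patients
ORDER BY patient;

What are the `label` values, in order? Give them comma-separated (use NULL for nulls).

J, J, J, W, J, J, D, R, Q, J, J, J, W, J

patient=Alice: ward='SURG' → outer ELSE → J
patient=Bob: ward='SURG' → outer ELSE → J
patient=Diego: ward='ICU' → outer ELSE → J
patient=Hiro: ward='ER' → inner[ELSE] → W
patient=Jude: ward='SURG' → outer ELSE → J
patient=Kai: ward='ICU' → outer ELSE → J
patient=Lena: ward='ER' → inner[bmi < 29] → D
patient=Noor: ward='ER' → inner[bmi < 27] → R
patient=Quinn: ward='GEN' → inner[systolic >= 105] → Q
patient=Rosa: ward='ICU' → outer ELSE → J
patient=Sven: ward='PED' → outer ELSE → J
patient=Wes: ward='GEN' → inner[systolic >= 153] → J
patient=Xiu: ward='ER' → inner[ELSE] → W
patient=Yara: ward='ICU' → outer ELSE → J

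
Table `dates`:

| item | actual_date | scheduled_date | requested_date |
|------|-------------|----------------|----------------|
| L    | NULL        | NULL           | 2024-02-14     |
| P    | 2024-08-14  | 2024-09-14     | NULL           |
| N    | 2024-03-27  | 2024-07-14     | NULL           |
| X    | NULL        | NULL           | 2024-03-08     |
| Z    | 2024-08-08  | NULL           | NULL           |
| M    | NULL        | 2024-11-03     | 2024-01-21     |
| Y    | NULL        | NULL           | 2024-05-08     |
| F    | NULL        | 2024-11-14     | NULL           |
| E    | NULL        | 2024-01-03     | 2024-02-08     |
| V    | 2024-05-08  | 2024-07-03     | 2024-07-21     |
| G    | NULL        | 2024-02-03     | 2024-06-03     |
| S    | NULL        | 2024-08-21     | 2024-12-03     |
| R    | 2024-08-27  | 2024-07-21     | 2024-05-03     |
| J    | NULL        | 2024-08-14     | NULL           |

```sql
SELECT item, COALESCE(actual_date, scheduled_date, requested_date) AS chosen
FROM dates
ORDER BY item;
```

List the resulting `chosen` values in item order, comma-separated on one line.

item=E: actual_date=NULL, scheduled_date=2024-01-03 → 2024-01-03
item=F: actual_date=NULL, scheduled_date=2024-11-14 → 2024-11-14
item=G: actual_date=NULL, scheduled_date=2024-02-03 → 2024-02-03
item=J: actual_date=NULL, scheduled_date=2024-08-14 → 2024-08-14
item=L: actual_date=NULL, scheduled_date=NULL, requested_date=2024-02-14 → 2024-02-14
item=M: actual_date=NULL, scheduled_date=2024-11-03 → 2024-11-03
item=N: actual_date=2024-03-27 → 2024-03-27
item=P: actual_date=2024-08-14 → 2024-08-14
item=R: actual_date=2024-08-27 → 2024-08-27
item=S: actual_date=NULL, scheduled_date=2024-08-21 → 2024-08-21
item=V: actual_date=2024-05-08 → 2024-05-08
item=X: actual_date=NULL, scheduled_date=NULL, requested_date=2024-03-08 → 2024-03-08
item=Y: actual_date=NULL, scheduled_date=NULL, requested_date=2024-05-08 → 2024-05-08
item=Z: actual_date=2024-08-08 → 2024-08-08

2024-01-03, 2024-11-14, 2024-02-03, 2024-08-14, 2024-02-14, 2024-11-03, 2024-03-27, 2024-08-14, 2024-08-27, 2024-08-21, 2024-05-08, 2024-03-08, 2024-05-08, 2024-08-08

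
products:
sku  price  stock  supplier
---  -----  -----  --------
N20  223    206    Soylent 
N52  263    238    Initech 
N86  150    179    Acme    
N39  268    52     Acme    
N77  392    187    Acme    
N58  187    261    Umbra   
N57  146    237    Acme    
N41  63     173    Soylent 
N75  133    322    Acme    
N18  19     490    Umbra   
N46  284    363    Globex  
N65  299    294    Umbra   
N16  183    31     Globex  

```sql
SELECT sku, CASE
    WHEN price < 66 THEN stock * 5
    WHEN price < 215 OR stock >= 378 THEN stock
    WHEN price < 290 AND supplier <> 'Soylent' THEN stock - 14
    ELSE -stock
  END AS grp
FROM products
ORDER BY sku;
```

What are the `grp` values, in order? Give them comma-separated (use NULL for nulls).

sku=N16: price < 215 OR stock >= 378 → 31
sku=N18: price < 66 → 2450
sku=N20: ELSE → -206
sku=N39: price < 290 AND supplier <> 'Soylent' → 38
sku=N41: price < 66 → 865
sku=N46: price < 290 AND supplier <> 'Soylent' → 349
sku=N52: price < 290 AND supplier <> 'Soylent' → 224
sku=N57: price < 215 OR stock >= 378 → 237
sku=N58: price < 215 OR stock >= 378 → 261
sku=N65: ELSE → -294
sku=N75: price < 215 OR stock >= 378 → 322
sku=N77: ELSE → -187
sku=N86: price < 215 OR stock >= 378 → 179

31, 2450, -206, 38, 865, 349, 224, 237, 261, -294, 322, -187, 179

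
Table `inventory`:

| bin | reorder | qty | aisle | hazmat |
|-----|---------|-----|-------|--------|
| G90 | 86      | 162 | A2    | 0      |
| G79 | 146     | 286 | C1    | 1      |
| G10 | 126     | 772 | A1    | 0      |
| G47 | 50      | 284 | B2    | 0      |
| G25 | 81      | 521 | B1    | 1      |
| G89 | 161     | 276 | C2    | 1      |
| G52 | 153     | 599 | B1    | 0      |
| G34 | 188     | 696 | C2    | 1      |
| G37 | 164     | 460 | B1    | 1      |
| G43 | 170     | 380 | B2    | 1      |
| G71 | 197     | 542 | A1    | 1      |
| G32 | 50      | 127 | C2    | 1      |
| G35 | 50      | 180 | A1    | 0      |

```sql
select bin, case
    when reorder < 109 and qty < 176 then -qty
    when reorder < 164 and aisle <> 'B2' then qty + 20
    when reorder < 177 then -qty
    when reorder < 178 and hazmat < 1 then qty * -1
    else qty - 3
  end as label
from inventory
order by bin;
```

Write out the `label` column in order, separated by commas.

bin=G10: reorder < 164 and aisle <> 'B2' → 792
bin=G25: reorder < 164 and aisle <> 'B2' → 541
bin=G32: reorder < 109 and qty < 176 → -127
bin=G34: ELSE → 693
bin=G35: reorder < 164 and aisle <> 'B2' → 200
bin=G37: reorder < 177 → -460
bin=G43: reorder < 177 → -380
bin=G47: reorder < 177 → -284
bin=G52: reorder < 164 and aisle <> 'B2' → 619
bin=G71: ELSE → 539
bin=G79: reorder < 164 and aisle <> 'B2' → 306
bin=G89: reorder < 164 and aisle <> 'B2' → 296
bin=G90: reorder < 109 and qty < 176 → -162

792, 541, -127, 693, 200, -460, -380, -284, 619, 539, 306, 296, -162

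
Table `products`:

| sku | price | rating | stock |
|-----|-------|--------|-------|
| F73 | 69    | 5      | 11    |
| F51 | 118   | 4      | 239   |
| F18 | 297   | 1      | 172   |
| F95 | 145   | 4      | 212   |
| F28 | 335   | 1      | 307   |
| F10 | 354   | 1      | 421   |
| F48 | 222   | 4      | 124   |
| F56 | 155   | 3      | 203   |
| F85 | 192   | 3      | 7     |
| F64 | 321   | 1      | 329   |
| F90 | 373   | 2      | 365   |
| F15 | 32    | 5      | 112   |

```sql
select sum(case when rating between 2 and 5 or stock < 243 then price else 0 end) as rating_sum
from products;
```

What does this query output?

sku=F73: ✓ → 69
sku=F51: ✓ → 118
sku=F18: ✓ → 297
sku=F95: ✓ → 145
sku=F28: ✗
sku=F10: ✗
sku=F48: ✓ → 222
sku=F56: ✓ → 155
sku=F85: ✓ → 192
sku=F64: ✗
sku=F90: ✓ → 373
sku=F15: ✓ → 32
rating_sum = 69 + 118 + 297 + 145 + 222 + 155 + 192 + 373 + 32 = 1603

1603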